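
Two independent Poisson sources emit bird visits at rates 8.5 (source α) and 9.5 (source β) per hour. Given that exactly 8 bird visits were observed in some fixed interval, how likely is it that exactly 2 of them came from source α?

Given the total, each event is independently from source α with probability p = λ_α/(λ_α+λ_β) = 8.5/18 ≈ 0.4722.
So K ~ Binomial(8, 8.5/18): P(K = 2) = C(8,2) · (8.5/18)^2 · (9.5/18)^6 ≈ 0.1349.

0.1349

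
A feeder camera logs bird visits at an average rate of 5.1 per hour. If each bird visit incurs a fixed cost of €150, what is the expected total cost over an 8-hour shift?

€6120

E[N] = 5.1 × 8 = 40.8 (an 8-hour shift = 8 hours); E[cost] = 40.8 × €150 = €6120.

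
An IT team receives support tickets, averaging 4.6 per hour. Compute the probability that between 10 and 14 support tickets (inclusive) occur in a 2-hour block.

Over the interval, μ = 4.6 × 2 = 9.2 (a 2-hour block = 2 hours).
P(10 ≤ N ≤ 14) = Σ_{j=10}^{14} e^(−9.2) · 9.2^j/j! ≈ 0.3906.

0.3906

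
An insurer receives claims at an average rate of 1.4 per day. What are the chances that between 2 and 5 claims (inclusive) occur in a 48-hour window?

0.7038

Over the interval, μ = 1.4 × 2 = 2.8 (a 48-hour window = 2 days).
P(2 ≤ N ≤ 5) = Σ_{j=2}^{5} e^(−2.8) · 2.8^j/j! ≈ 0.7038.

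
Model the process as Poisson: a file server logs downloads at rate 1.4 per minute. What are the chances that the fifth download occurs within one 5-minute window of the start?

Over the interval, μ = 1.4 × 5 = 7 (a 5-minute window = 5 minutes).
The fifth arrival falls in the interval iff at least 5 events occur there: P(S_5 ≤ t) = P(N ≥ 5) = 1 − P(N ≤ 4) ≈ 0.8270.

0.8270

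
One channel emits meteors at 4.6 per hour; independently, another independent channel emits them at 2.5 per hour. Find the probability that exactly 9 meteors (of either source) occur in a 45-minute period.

Independent Poisson processes superpose: combined rate λ = 4.6 + 2.5 = 7.1 per hour.
Over the interval, μ = 7.1 × 0.75 = 5.325 (a 45-minute period = 0.75 hours).
P(N = 9) = e^(−5.325) · 5.325^9/9! ≈ 0.0462.

0.0462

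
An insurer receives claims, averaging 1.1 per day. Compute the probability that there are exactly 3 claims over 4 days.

Over the interval, μ = 1.1 × 4 = 4.4 (4 days).
P(N = 3) = e^(−μ) μ^3/3! = e^(−4.4) · 4.4^3/6 ≈ 0.1743.

0.1743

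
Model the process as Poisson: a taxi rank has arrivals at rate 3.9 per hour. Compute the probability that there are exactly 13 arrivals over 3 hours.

Over the interval, μ = 3.9 × 3 = 11.7 (3 hours).
P(N = 13) = e^(−μ) μ^13/13! = e^(−11.7) · 11.7^13/6227020800 ≈ 0.1025.

0.1025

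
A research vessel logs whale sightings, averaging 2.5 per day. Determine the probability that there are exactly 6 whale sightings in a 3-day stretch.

Over the interval, μ = 2.5 × 3 = 7.5 (a 3-day stretch = 3 days).
P(N = 6) = e^(−μ) μ^6/6! = e^(−7.5) · 7.5^6/720 ≈ 0.1367.

0.1367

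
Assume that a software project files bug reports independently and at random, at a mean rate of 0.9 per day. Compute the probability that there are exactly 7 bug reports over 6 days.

Over the interval, μ = 0.9 × 6 = 5.4 (6 days).
P(N = 7) = e^(−μ) μ^7/7! = e^(−5.4) · 5.4^7/5040 ≈ 0.1200.

0.1200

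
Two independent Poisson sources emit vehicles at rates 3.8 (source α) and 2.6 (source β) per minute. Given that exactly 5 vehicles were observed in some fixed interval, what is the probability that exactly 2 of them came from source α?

Given the total, each event is independently from source α with probability p = λ_α/(λ_α+λ_β) = 3.8/6.4 ≈ 0.5937.
So K ~ Binomial(5, 3.8/6.4): P(K = 2) = C(5,2) · (3.8/6.4)^2 · (2.6/6.4)^3 ≈ 0.2364.

0.2364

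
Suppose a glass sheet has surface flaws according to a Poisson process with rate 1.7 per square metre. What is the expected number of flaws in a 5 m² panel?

8.5

E[N] = λt = 1.7 × 5 = 8.5 (a 5 m² panel = 5 square metres).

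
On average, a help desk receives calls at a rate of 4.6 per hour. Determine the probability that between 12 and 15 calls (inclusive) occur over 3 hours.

0.4117

Over the interval, μ = 4.6 × 3 = 13.8 (3 hours).
P(12 ≤ N ≤ 15) = Σ_{j=12}^{15} e^(−13.8) · 13.8^j/j! ≈ 0.4117.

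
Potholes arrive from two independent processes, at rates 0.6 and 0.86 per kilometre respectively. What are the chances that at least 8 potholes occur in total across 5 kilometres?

0.4459

Independent Poisson processes superpose: combined rate λ = 0.6 + 0.86 = 1.46 per kilometre.
Over the interval, μ = 1.46 × 5 = 7.3 (5 kilometres).
P(N ≥ 8) = 1 − P(N ≤ 7) ≈ 0.4459.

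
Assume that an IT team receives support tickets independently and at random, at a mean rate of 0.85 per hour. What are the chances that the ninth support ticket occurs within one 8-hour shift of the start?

0.2452

Over the interval, μ = 0.85 × 8 = 6.8 (an 8-hour shift = 8 hours).
The ninth arrival falls in the interval iff at least 9 events occur there: P(S_9 ≤ t) = P(N ≥ 9) = 1 − P(N ≤ 8) ≈ 0.2452.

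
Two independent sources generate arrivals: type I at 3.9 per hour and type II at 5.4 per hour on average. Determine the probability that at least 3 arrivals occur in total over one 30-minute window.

Independent Poisson processes superpose: combined rate λ = 3.9 + 5.4 = 9.3 per hour.
Over the interval, μ = 9.3 × 0.5 = 4.65 (a 30-minute window = 0.5 hours).
P(N ≥ 3) = 1 − P(N ≤ 2) ≈ 0.8426.

0.8426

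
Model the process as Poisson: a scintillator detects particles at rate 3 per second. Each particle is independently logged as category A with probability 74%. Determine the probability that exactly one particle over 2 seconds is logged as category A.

0.0524

Thinning: the particles that are logged as category A themselves form a Poisson process with rate 0.74 × 3 = 2.22 per second.
Over the interval, μ = 2.22 × 2 = 4.44 (2 seconds).
P(N = 1) = e^(−4.44) · 4.44^1/1! ≈ 0.0524.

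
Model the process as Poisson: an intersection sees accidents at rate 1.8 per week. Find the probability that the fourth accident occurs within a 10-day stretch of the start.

Over the interval, μ = 1.8 × 10/7 ≈ 2.57143 (a 10-day stretch = 10/7 weeks).
The fourth arrival falls in the interval iff at least 4 events occur there: P(S_4 ≤ t) = P(N ≥ 4) = 1 − P(N ≤ 3) ≈ 0.2578.

0.2578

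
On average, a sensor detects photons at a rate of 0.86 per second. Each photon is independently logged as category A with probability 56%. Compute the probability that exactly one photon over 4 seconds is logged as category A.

Thinning: the photons that are logged as category A themselves form a Poisson process with rate 0.56 × 0.86 = 0.4816 per second.
Over the interval, μ = 0.4816 × 4 = 1.9264 (4 seconds).
P(N = 1) = e^(−1.9264) · 1.9264^1/1! ≈ 0.2806.

0.2806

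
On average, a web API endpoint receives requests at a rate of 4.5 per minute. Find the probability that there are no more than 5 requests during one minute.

With mean μ = 4.5 per minute,
P(N ≤ 5) = Σ_{j=0}^{5} e^(−μ) μ^j/j! ≈ 0.7029.

0.7029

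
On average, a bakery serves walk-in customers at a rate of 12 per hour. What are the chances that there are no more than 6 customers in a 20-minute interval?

Over the interval, μ = 12 × 1/3 = 4 (a 20-minute interval = 1/3 hours).
P(N ≤ 6) = Σ_{j=0}^{6} e^(−μ) μ^j/j! ≈ 0.8893.

0.8893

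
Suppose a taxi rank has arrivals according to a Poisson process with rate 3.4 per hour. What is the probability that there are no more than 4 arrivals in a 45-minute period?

Over the interval, μ = 3.4 × 0.75 = 2.55 (a 45-minute period = 0.75 hours).
P(N ≤ 4) = Σ_{j=0}^{4} e^(−μ) μ^j/j! ≈ 0.8844.

0.8844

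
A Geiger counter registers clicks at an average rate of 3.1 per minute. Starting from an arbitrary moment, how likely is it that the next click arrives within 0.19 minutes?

Inter-arrival times are exponential with rate λ = 3.1 per minute.
P(T ≤ 0.19) = 1 − e^(−λt) = 1 − e^(−3.1 × 0.19) = 1 − e^(−0.589) ≈ 0.4451.

0.4451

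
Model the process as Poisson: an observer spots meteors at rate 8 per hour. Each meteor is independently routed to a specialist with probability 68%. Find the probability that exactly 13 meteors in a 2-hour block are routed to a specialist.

0.0905

Thinning: the meteors that are routed to a specialist themselves form a Poisson process with rate 0.68 × 8 = 5.44 per hour.
Over the interval, μ = 5.44 × 2 = 10.88 (a 2-hour block = 2 hours).
P(N = 13) = e^(−10.88) · 10.88^13/13! ≈ 0.0905.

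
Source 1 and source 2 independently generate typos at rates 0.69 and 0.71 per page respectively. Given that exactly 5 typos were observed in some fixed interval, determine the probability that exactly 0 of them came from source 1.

Given the total, each event is independently from source 1 with probability p = λ_1/(λ_1+λ_2) = 0.69/1.4 ≈ 0.4929.
So K ~ Binomial(5, 0.69/1.4): P(K = 0) = C(5,0) · (0.69/1.4)^0 · (0.71/1.4)^5 ≈ 0.0335.

0.0335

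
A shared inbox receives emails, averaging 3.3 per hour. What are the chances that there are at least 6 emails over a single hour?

With mean μ = 3.3 per hour,
P(N ≥ 6) = 1 − P(N ≤ 5) = 1 − Σ_{j=0}^{5} e^(−μ) μ^j/j! ≈ 0.1171.

0.1171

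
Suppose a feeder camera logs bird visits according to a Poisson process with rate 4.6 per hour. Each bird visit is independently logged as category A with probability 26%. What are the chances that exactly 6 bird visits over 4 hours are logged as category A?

0.1392

Thinning: the bird visits that are logged as category A themselves form a Poisson process with rate 0.26 × 4.6 = 1.196 per hour.
Over the interval, μ = 1.196 × 4 = 4.784 (4 hours).
P(N = 6) = e^(−4.784) · 4.784^6/6! ≈ 0.1392.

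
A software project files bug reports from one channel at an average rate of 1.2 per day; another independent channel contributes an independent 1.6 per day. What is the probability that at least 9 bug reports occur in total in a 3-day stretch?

0.4631

Independent Poisson processes superpose: combined rate λ = 1.2 + 1.6 = 2.8 per day.
Over the interval, μ = 2.8 × 3 = 8.4 (a 3-day stretch = 3 days).
P(N ≥ 9) = 1 − P(N ≤ 8) ≈ 0.4631.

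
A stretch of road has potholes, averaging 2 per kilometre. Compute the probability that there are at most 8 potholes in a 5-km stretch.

Over the interval, μ = 2 × 5 = 10 (a 5-km stretch = 5 kilometres).
P(N ≤ 8) = Σ_{j=0}^{8} e^(−μ) μ^j/j! ≈ 0.3328.

0.3328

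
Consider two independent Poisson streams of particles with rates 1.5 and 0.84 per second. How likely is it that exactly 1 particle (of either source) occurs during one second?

0.2254

Independent Poisson processes superpose: combined rate λ = 1.5 + 0.84 = 2.34 per second.
So μ = 2.34.
P(N = 1) = e^(−2.34) · 2.34^1/1! ≈ 0.2254.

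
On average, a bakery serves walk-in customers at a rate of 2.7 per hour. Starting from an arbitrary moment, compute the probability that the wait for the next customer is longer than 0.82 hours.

The wait for the next event is exponential with rate λ = 2.7 per hour.
P(T > 0.82) = e^(−λt) = e^(−2.7 × 0.82) = e^(−2.214) ≈ 0.1093.

0.1093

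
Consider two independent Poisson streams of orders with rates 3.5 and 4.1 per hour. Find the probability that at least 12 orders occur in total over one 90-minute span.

0.4684

Independent Poisson processes superpose: combined rate λ = 3.5 + 4.1 = 7.6 per hour.
Over the interval, μ = 7.6 × 1.5 = 11.4 (a 90-minute span = 1.5 hours).
P(N ≥ 12) = 1 − P(N ≤ 11) ≈ 0.4684.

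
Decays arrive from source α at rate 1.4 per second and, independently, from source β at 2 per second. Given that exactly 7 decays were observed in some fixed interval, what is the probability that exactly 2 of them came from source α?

Given the total, each event is independently from source α with probability p = λ_α/(λ_α+λ_β) = 1.4/3.4 ≈ 0.4118.
So K ~ Binomial(7, 1.4/3.4): P(K = 2) = C(7,2) · (1.4/3.4)^2 · (2/3.4)^5 ≈ 0.2508.

0.2508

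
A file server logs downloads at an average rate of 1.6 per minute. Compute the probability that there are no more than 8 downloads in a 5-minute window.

0.5925

Over the interval, μ = 1.6 × 5 = 8 (a 5-minute window = 5 minutes).
P(N ≤ 8) = Σ_{j=0}^{8} e^(−μ) μ^j/j! ≈ 0.5925.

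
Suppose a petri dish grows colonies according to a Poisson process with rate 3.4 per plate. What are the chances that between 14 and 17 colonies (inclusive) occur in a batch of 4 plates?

Over the interval, μ = 3.4 × 4 = 13.6 (a batch of 4 plates = 4 plates).
P(14 ≤ N ≤ 17) = Σ_{j=14}^{17} e^(−13.6) · 13.6^j/j! ≈ 0.3471.

0.3471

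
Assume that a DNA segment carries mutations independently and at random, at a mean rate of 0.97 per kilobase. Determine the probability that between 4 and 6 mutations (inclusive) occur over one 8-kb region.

Over the interval, μ = 0.97 × 8 = 7.76 (an 8-kb region = 8 kilobases).
P(4 ≤ N ≤ 6) = Σ_{j=4}^{6} e^(−7.76) · 7.76^j/j! ≈ 0.2938.

0.2938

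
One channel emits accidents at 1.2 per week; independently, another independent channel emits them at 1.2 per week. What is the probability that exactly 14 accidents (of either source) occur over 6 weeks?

0.1054

Independent Poisson processes superpose: combined rate λ = 1.2 + 1.2 = 2.4 per week.
Over the interval, μ = 2.4 × 6 = 14.4 (6 weeks).
P(N = 14) = e^(−14.4) · 14.4^14/14! ≈ 0.1054.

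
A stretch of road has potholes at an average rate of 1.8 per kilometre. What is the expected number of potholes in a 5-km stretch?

9

E[N] = λt = 1.8 × 5 = 9 (a 5-km stretch = 5 kilometres).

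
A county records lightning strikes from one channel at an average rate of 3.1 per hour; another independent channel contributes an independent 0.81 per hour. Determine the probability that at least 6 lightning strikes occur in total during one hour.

0.2010

Independent Poisson processes superpose: combined rate λ = 3.1 + 0.81 = 3.91 per hour.
So μ = 3.91.
P(N ≥ 6) = 1 − P(N ≤ 5) ≈ 0.2010.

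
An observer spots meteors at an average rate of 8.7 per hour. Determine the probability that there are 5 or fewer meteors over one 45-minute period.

0.3654

Over the interval, μ = 8.7 × 0.75 = 6.525 (a 45-minute period = 0.75 hours).
P(N ≤ 5) = Σ_{j=0}^{5} e^(−μ) μ^j/j! ≈ 0.3654.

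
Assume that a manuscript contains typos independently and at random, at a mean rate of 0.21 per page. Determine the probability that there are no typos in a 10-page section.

0.1225

Over the interval, μ = 0.21 × 10 = 2.1 (a 10-page section = 10 pages).
P(N = 0) = e^(−μ) μ^0/0! = e^(−2.1) · 2.1^0/1 ≈ 0.1225.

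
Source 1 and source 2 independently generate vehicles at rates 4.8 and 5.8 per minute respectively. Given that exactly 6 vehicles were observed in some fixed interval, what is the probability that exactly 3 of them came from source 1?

Given the total, each event is independently from source 1 with probability p = λ_1/(λ_1+λ_2) = 4.8/10.6 ≈ 0.4528.
So K ~ Binomial(6, 4.8/10.6): P(K = 3) = C(6,3) · (4.8/10.6)^3 · (5.8/10.6)^3 ≈ 0.3042.

0.3042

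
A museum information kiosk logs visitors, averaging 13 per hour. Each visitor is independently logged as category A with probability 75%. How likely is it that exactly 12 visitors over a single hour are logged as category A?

Thinning: the visitors that are logged as category A themselves form a Poisson process with rate 0.75 × 13 = 9.75 per hour.
So μ = 9.75.
P(N = 12) = e^(−9.75) · 9.75^12/12! ≈ 0.0898.

0.0898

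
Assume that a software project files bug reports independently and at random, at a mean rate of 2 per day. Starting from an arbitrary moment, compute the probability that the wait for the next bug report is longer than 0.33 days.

0.5169

The wait for the next event is exponential with rate λ = 2 per day.
P(T > 0.33) = e^(−λt) = e^(−2 × 0.33) = e^(−0.66) ≈ 0.5169.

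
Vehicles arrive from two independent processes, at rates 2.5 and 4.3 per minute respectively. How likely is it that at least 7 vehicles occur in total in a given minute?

Independent Poisson processes superpose: combined rate λ = 2.5 + 4.3 = 6.8 per minute.
So μ = 6.8.
P(N ≥ 7) = 1 − P(N ≤ 6) ≈ 0.5201.

0.5201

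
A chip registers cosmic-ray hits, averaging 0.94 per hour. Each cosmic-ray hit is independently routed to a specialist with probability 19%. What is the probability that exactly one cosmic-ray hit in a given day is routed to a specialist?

Thinning: the cosmic-ray hits that are routed to a specialist themselves form a Poisson process with rate 0.19 × 0.94 = 0.1786 per hour.
Over the interval, μ = 0.1786 × 24 = 4.2864 (a day = 24 hours).
P(N = 1) = e^(−4.2864) · 4.2864^1/1! ≈ 0.0590.

0.0590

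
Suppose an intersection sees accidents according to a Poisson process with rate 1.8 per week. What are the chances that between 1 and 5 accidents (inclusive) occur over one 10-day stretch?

0.8766

Over the interval, μ = 1.8 × 10/7 ≈ 2.57143 (a 10-day stretch = 10/7 weeks).
P(1 ≤ N ≤ 5) = Σ_{j=1}^{5} e^(−2.57143) · 2.57143^j/j! ≈ 0.8766.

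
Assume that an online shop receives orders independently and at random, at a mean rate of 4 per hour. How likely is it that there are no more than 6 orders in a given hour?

0.8893

With mean μ = 4 per hour,
P(N ≤ 6) = Σ_{j=0}^{6} e^(−μ) μ^j/j! ≈ 0.8893.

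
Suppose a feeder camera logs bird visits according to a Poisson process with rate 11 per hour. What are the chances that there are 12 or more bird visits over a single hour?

With mean μ = 11 per hour,
P(N ≥ 12) = 1 − P(N ≤ 11) = 1 − Σ_{j=0}^{11} e^(−μ) μ^j/j! ≈ 0.4207.

0.4207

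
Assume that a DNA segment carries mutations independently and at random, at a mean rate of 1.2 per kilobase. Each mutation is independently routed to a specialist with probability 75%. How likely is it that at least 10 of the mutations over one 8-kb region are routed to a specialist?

Thinning: the mutations that are routed to a specialist themselves form a Poisson process with rate 0.75 × 1.2 = 0.9 per kilobase.
Over the interval, μ = 0.9 × 8 = 7.2 (an 8-kb region = 8 kilobases).
P(N ≥ 10) = 1 − P(N ≤ 9) ≈ 0.1904.

0.1904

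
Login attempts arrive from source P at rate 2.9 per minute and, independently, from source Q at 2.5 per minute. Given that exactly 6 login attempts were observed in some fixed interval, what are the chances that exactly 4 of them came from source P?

Given the total, each event is independently from source P with probability p = λ_P/(λ_P+λ_Q) = 2.9/5.4 ≈ 0.5370.
So K ~ Binomial(6, 2.9/5.4): P(K = 4) = C(6,4) · (2.9/5.4)^4 · (2.5/5.4)^2 ≈ 0.2674.

0.2674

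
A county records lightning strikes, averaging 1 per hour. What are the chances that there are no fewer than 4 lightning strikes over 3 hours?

Over the interval, μ = 1 × 3 = 3 (3 hours).
P(N ≥ 4) = 1 − P(N ≤ 3) = 1 − Σ_{j=0}^{3} e^(−μ) μ^j/j! ≈ 0.3528.

0.3528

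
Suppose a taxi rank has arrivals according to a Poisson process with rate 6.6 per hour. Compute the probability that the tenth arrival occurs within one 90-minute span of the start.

Over the interval, μ = 6.6 × 1.5 = 9.9 (a 90-minute span = 1.5 hours).
The tenth arrival falls in the interval iff at least 10 events occur there: P(S_10 ≤ t) = P(N ≥ 10) = 1 − P(N ≤ 9) ≈ 0.5295.

0.5295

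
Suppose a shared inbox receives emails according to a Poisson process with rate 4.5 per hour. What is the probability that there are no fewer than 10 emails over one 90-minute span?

0.1451

Over the interval, μ = 4.5 × 1.5 = 6.75 (a 90-minute span = 1.5 hours).
P(N ≥ 10) = 1 − P(N ≤ 9) = 1 − Σ_{j=0}^{9} e^(−μ) μ^j/j! ≈ 0.1451.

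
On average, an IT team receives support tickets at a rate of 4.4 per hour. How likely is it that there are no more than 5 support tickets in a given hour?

With mean μ = 4.4 per hour,
P(N ≤ 5) = Σ_{j=0}^{5} e^(−μ) μ^j/j! ≈ 0.7199.

0.7199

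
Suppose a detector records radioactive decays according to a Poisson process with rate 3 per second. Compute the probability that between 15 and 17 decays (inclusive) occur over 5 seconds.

0.2832

Over the interval, μ = 3 × 5 = 15 (5 seconds).
P(15 ≤ N ≤ 17) = Σ_{j=15}^{17} e^(−15) · 15^j/j! ≈ 0.2832.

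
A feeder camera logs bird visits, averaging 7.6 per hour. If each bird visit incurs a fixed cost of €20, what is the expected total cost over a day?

€3648

E[N] = 7.6 × 24 = 182.4 (a day = 24 hours); E[cost] = 182.4 × €20 = €3648.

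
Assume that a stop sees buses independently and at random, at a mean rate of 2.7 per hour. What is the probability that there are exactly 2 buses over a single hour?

0.2450

With mean μ = 2.7 per hour,
P(N = 2) = e^(−μ) μ^2/2! = e^(−2.7) · 2.7^2/2 ≈ 0.2450.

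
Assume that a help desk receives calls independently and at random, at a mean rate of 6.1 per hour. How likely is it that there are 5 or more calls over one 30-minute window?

0.1932

Over the interval, μ = 6.1 × 0.5 = 3.05 (a 30-minute window = 0.5 hours).
P(N ≥ 5) = 1 − P(N ≤ 4) = 1 − Σ_{j=0}^{4} e^(−μ) μ^j/j! ≈ 0.1932.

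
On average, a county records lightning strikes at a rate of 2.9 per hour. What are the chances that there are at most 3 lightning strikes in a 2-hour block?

Over the interval, μ = 2.9 × 2 = 5.8 (a 2-hour block = 2 hours).
P(N ≤ 3) = Σ_{j=0}^{3} e^(−μ) μ^j/j! ≈ 0.1700.

0.1700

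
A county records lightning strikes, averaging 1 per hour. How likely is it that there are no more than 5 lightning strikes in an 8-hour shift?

Over the interval, μ = 1 × 8 = 8 (an 8-hour shift = 8 hours).
P(N ≤ 5) = Σ_{j=0}^{5} e^(−μ) μ^j/j! ≈ 0.1912.

0.1912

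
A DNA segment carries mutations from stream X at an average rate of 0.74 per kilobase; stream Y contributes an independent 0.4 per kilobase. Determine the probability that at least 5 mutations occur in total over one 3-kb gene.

Independent Poisson processes superpose: combined rate λ = 0.74 + 0.4 = 1.14 per kilobase.
Over the interval, μ = 1.14 × 3 = 3.42 (a 3-kb gene = 3 kilobases).
P(N ≥ 5) = 1 − P(N ≤ 4) ≈ 0.2595.

0.2595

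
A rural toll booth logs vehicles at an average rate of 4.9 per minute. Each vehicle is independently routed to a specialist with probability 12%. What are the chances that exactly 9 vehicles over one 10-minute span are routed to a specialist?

0.0647

Thinning: the vehicles that are routed to a specialist themselves form a Poisson process with rate 0.12 × 4.9 = 0.588 per minute.
Over the interval, μ = 0.588 × 10 = 5.88 (a 10-minute span = 10 minutes).
P(N = 9) = e^(−5.88) · 5.88^9/9! ≈ 0.0647.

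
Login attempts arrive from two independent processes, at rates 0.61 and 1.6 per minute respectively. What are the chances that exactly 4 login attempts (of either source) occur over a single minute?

0.1090

Independent Poisson processes superpose: combined rate λ = 0.61 + 1.6 = 2.21 per minute.
So μ = 2.21.
P(N = 4) = e^(−2.21) · 2.21^4/4! ≈ 0.1090.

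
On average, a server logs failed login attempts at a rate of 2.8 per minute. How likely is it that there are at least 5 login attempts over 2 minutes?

0.6578

Over the interval, μ = 2.8 × 2 = 5.6 (2 minutes).
P(N ≥ 5) = 1 − P(N ≤ 4) = 1 − Σ_{j=0}^{4} e^(−μ) μ^j/j! ≈ 0.6578.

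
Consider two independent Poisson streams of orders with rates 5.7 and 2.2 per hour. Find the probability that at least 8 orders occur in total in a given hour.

0.5330

Independent Poisson processes superpose: combined rate λ = 5.7 + 2.2 = 7.9 per hour.
So μ = 7.9.
P(N ≥ 8) = 1 − P(N ≤ 7) ≈ 0.5330.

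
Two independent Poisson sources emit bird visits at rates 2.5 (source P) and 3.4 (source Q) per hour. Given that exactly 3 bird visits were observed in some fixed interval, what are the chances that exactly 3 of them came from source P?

0.0761

Given the total, each event is independently from source P with probability p = λ_P/(λ_P+λ_Q) = 2.5/5.9 ≈ 0.4237.
So K ~ Binomial(3, 2.5/5.9): P(K = 3) = C(3,3) · (2.5/5.9)^3 · (3.4/5.9)^0 ≈ 0.0761.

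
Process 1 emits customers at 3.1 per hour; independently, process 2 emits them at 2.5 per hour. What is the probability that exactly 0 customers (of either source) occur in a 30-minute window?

Independent Poisson processes superpose: combined rate λ = 3.1 + 2.5 = 5.6 per hour.
Over the interval, μ = 5.6 × 0.5 = 2.8 (a 30-minute window = 0.5 hours).
P(N = 0) = e^(−2.8) · 2.8^0/0! ≈ 0.0608.

0.0608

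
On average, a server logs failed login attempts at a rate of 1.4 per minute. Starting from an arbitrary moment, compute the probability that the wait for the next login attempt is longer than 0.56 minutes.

The wait for the next event is exponential with rate λ = 1.4 per minute.
P(T > 0.56) = e^(−λt) = e^(−1.4 × 0.56) = e^(−0.784) ≈ 0.4566.

0.4566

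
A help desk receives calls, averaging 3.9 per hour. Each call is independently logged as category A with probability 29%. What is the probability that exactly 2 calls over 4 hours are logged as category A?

Thinning: the calls that are logged as category A themselves form a Poisson process with rate 0.29 × 3.9 = 1.131 per hour.
Over the interval, μ = 1.131 × 4 = 4.524 (4 hours).
P(N = 2) = e^(−4.524) · 4.524^2/2! ≈ 0.1110.

0.1110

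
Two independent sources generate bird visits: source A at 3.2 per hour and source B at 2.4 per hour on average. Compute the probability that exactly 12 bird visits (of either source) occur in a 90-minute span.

0.0579

Independent Poisson processes superpose: combined rate λ = 3.2 + 2.4 = 5.6 per hour.
Over the interval, μ = 5.6 × 1.5 = 8.4 (a 90-minute span = 1.5 hours).
P(N = 12) = e^(−8.4) · 8.4^12/12! ≈ 0.0579.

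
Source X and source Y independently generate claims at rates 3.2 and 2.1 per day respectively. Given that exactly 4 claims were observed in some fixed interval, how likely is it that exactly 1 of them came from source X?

Given the total, each event is independently from source X with probability p = λ_X/(λ_X+λ_Y) = 3.2/5.3 ≈ 0.6038.
So K ~ Binomial(4, 3.2/5.3): P(K = 1) = C(4,1) · (3.2/5.3)^1 · (2.1/5.3)^3 ≈ 0.1502.

0.1502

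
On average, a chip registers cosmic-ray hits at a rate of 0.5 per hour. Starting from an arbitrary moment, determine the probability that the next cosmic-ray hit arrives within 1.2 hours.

Inter-arrival times are exponential with rate λ = 0.5 per hour.
P(T ≤ 1.2) = 1 − e^(−λt) = 1 − e^(−0.5 × 1.2) = 1 − e^(−0.6) ≈ 0.4512.

0.4512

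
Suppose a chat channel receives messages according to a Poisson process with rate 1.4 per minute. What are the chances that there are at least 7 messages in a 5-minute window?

Over the interval, μ = 1.4 × 5 = 7 (a 5-minute window = 5 minutes).
P(N ≥ 7) = 1 − P(N ≤ 6) = 1 − Σ_{j=0}^{6} e^(−μ) μ^j/j! ≈ 0.5503.

0.5503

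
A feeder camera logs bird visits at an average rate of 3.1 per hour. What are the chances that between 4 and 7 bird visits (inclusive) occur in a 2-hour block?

0.5818

Over the interval, μ = 3.1 × 2 = 6.2 (a 2-hour block = 2 hours).
P(4 ≤ N ≤ 7) = Σ_{j=4}^{7} e^(−6.2) · 6.2^j/j! ≈ 0.5818.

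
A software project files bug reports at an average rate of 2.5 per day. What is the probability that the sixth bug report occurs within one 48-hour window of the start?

Over the interval, μ = 2.5 × 2 = 5 (a 48-hour window = 2 days).
The sixth arrival falls in the interval iff at least 6 events occur there: P(S_6 ≤ t) = P(N ≥ 6) = 1 − P(N ≤ 5) ≈ 0.3840.

0.3840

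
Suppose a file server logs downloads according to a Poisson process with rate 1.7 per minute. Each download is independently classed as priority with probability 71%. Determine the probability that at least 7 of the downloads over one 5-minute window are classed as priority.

Thinning: the downloads that are classed as priority themselves form a Poisson process with rate 0.71 × 1.7 = 1.207 per minute.
Over the interval, μ = 1.207 × 5 = 6.035 (a 5-minute window = 5 minutes).
P(N ≥ 7) = 1 − P(N ≤ 6) ≈ 0.3993.

0.3993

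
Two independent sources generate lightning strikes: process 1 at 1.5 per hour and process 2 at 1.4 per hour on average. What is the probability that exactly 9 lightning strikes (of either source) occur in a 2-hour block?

0.0620

Independent Poisson processes superpose: combined rate λ = 1.5 + 1.4 = 2.9 per hour.
Over the interval, μ = 2.9 × 2 = 5.8 (a 2-hour block = 2 hours).
P(N = 9) = e^(−5.8) · 5.8^9/9! ≈ 0.0620.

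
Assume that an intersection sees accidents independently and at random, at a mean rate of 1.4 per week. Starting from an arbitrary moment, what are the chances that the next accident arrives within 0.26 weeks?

Inter-arrival times are exponential with rate λ = 1.4 per week.
P(T ≤ 0.26) = 1 − e^(−λt) = 1 − e^(−1.4 × 0.26) = 1 − e^(−0.364) ≈ 0.3051.

0.3051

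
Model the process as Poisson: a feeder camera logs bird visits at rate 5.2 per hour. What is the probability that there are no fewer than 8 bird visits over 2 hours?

0.8137

Over the interval, μ = 5.2 × 2 = 10.4 (2 hours).
P(N ≥ 8) = 1 − P(N ≤ 7) = 1 − Σ_{j=0}^{7} e^(−μ) μ^j/j! ≈ 0.8137.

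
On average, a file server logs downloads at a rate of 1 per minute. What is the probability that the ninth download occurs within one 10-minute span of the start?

0.6672

Over the interval, μ = 1 × 10 = 10 (a 10-minute span = 10 minutes).
The ninth arrival falls in the interval iff at least 9 events occur there: P(S_9 ≤ t) = P(N ≥ 9) = 1 − P(N ≤ 8) ≈ 0.6672.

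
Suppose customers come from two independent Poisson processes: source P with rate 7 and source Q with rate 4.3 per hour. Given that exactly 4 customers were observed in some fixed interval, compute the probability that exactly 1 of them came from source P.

0.1365

Given the total, each event is independently from source P with probability p = λ_P/(λ_P+λ_Q) = 7/11.3 ≈ 0.6195.
So K ~ Binomial(4, 7/11.3): P(K = 1) = C(4,1) · (7/11.3)^1 · (4.3/11.3)^3 ≈ 0.1365.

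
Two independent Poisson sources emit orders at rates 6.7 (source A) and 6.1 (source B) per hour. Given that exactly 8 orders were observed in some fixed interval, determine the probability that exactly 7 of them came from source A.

Given the total, each event is independently from source A with probability p = λ_A/(λ_A+λ_B) = 6.7/12.8 ≈ 0.5234.
So K ~ Binomial(8, 6.7/12.8): P(K = 7) = C(8,7) · (6.7/12.8)^7 · (6.1/12.8)^1 ≈ 0.0410.

0.0410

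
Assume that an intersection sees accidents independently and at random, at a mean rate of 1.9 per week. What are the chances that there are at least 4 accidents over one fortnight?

Over the interval, μ = 1.9 × 2 = 3.8 (a fortnight = 2 weeks).
P(N ≥ 4) = 1 − P(N ≤ 3) = 1 − Σ_{j=0}^{3} e^(−μ) μ^j/j! ≈ 0.5265.

0.5265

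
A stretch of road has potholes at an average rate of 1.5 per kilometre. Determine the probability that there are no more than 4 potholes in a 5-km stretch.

Over the interval, μ = 1.5 × 5 = 7.5 (a 5-km stretch = 5 kilometres).
P(N ≤ 4) = Σ_{j=0}^{4} e^(−μ) μ^j/j! ≈ 0.1321.

0.1321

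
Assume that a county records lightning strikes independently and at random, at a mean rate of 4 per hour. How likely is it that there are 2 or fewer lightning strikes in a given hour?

With mean μ = 4 per hour,
P(N ≤ 2) = Σ_{j=0}^{2} e^(−μ) μ^j/j! ≈ 0.2381.

0.2381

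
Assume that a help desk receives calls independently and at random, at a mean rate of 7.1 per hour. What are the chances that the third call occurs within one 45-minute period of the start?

0.9002

Over the interval, μ = 7.1 × 0.75 = 5.325 (a 45-minute period = 0.75 hours).
The third arrival falls in the interval iff at least 3 events occur there: P(S_3 ≤ t) = P(N ≥ 3) = 1 − P(N ≤ 2) ≈ 0.9002.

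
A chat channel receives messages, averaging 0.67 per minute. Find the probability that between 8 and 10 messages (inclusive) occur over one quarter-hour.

Over the interval, μ = 0.67 × 15 = 10.05 (a quarter-hour = 15 minutes).
P(8 ≤ N ≤ 10) = Σ_{j=8}^{10} e^(−10.05) · 10.05^j/j! ≈ 0.3610.

0.3610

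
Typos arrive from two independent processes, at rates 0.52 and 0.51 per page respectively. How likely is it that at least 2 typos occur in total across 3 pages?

0.8139

Independent Poisson processes superpose: combined rate λ = 0.52 + 0.51 = 1.03 per page.
Over the interval, μ = 1.03 × 3 = 3.09 (3 pages).
P(N ≥ 2) = 1 − P(N ≤ 1) ≈ 0.8139.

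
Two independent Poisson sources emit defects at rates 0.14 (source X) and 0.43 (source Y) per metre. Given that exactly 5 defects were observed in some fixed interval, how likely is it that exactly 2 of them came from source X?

0.2590

Given the total, each event is independently from source X with probability p = λ_X/(λ_X+λ_Y) = 0.14/0.57 ≈ 0.2456.
So K ~ Binomial(5, 0.14/0.57): P(K = 2) = C(5,2) · (0.14/0.57)^2 · (0.43/0.57)^3 ≈ 0.2590.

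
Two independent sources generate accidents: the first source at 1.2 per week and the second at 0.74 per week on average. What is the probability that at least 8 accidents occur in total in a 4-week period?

0.5131

Independent Poisson processes superpose: combined rate λ = 1.2 + 0.74 = 1.94 per week.
Over the interval, μ = 1.94 × 4 = 7.76 (a 4-week period = 4 weeks).
P(N ≥ 8) = 1 − P(N ≤ 7) ≈ 0.5131.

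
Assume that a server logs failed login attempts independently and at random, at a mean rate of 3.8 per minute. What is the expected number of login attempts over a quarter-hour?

E[N] = λt = 3.8 × 15 = 57 (a quarter-hour = 15 minutes).

57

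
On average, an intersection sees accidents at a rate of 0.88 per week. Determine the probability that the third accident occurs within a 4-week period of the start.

0.6828

Over the interval, μ = 0.88 × 4 = 3.52 (a 4-week period = 4 weeks).
The third arrival falls in the interval iff at least 3 events occur there: P(S_3 ≤ t) = P(N ≥ 3) = 1 − P(N ≤ 2) ≈ 0.6828.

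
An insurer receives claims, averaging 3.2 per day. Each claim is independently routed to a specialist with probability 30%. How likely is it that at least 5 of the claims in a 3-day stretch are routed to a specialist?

Thinning: the claims that are routed to a specialist themselves form a Poisson process with rate 0.3 × 3.2 = 0.96 per day.
Over the interval, μ = 0.96 × 3 = 2.88 (a 3-day stretch = 3 days).
P(N ≥ 5) = 1 − P(N ≤ 4) ≈ 0.1650.

0.1650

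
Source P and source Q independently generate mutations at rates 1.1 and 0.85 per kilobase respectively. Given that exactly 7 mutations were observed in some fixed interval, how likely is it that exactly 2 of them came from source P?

Given the total, each event is independently from source P with probability p = λ_P/(λ_P+λ_Q) = 1.1/1.95 ≈ 0.5641.
So K ~ Binomial(7, 1.1/1.95): P(K = 2) = C(7,2) · (1.1/1.95)^2 · (0.85/1.95)^5 ≈ 0.1052.

0.1052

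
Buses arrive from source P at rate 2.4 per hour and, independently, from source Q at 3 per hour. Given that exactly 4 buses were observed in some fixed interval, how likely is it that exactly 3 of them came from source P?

0.1951

Given the total, each event is independently from source P with probability p = λ_P/(λ_P+λ_Q) = 2.4/5.4 ≈ 0.4444.
So K ~ Binomial(4, 2.4/5.4): P(K = 3) = C(4,3) · (2.4/5.4)^3 · (3/5.4)^1 ≈ 0.1951.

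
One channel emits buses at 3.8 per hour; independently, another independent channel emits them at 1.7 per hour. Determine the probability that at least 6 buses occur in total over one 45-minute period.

Independent Poisson processes superpose: combined rate λ = 3.8 + 1.7 = 5.5 per hour.
Over the interval, μ = 5.5 × 0.75 = 4.125 (a 45-minute period = 0.75 hours).
P(N ≥ 6) = 1 − P(N ≤ 5) ≈ 0.2347.

0.2347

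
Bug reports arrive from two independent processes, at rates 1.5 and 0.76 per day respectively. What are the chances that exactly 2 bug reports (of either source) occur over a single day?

Independent Poisson processes superpose: combined rate λ = 1.5 + 0.76 = 2.26 per day.
So μ = 2.26.
P(N = 2) = e^(−2.26) · 2.26^2/2! ≈ 0.2665.

0.2665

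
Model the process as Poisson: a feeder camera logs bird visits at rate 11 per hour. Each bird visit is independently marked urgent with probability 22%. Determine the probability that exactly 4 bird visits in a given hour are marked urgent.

0.1271

Thinning: the bird visits that are marked urgent themselves form a Poisson process with rate 0.22 × 11 = 2.42 per hour.
So μ = 2.42.
P(N = 4) = e^(−2.42) · 2.42^4/4! ≈ 0.1271.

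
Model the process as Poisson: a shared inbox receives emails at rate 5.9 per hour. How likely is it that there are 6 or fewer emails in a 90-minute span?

Over the interval, μ = 5.9 × 1.5 = 8.85 (a 90-minute span = 1.5 hours).
P(N ≤ 6) = Σ_{j=0}^{6} e^(−μ) μ^j/j! ≈ 0.2208.

0.2208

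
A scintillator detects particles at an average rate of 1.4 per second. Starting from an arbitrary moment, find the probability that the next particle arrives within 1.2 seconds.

0.8136

Inter-arrival times are exponential with rate λ = 1.4 per second.
P(T ≤ 1.2) = 1 − e^(−λt) = 1 − e^(−1.4 × 1.2) = 1 − e^(−1.68) ≈ 0.8136.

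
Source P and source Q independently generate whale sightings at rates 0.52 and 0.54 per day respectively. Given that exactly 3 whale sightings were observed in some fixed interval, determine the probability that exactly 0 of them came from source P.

0.1322

Given the total, each event is independently from source P with probability p = λ_P/(λ_P+λ_Q) = 0.52/1.06 ≈ 0.4906.
So K ~ Binomial(3, 0.52/1.06): P(K = 0) = C(3,0) · (0.52/1.06)^0 · (0.54/1.06)^3 ≈ 0.1322.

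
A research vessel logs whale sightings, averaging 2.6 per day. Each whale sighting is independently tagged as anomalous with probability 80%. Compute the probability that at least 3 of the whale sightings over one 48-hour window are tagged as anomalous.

0.7844

Thinning: the whale sightings that are tagged as anomalous themselves form a Poisson process with rate 0.8 × 2.6 = 2.08 per day.
Over the interval, μ = 2.08 × 2 = 4.16 (a 48-hour window = 2 days).
P(N ≥ 3) = 1 − P(N ≤ 2) ≈ 0.7844.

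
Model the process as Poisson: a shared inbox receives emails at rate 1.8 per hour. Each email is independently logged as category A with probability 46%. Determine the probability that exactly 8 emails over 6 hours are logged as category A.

Thinning: the emails that are logged as category A themselves form a Poisson process with rate 0.46 × 1.8 = 0.828 per hour.
Over the interval, μ = 0.828 × 6 = 4.968 (6 hours).
P(N = 8) = e^(−4.968) · 4.968^8/8! ≈ 0.0640.

0.0640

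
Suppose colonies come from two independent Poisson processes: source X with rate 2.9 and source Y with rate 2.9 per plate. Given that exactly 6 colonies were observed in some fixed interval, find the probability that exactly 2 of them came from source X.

0.2344

Given the total, each event is independently from source X with probability p = λ_X/(λ_X+λ_Y) = 2.9/5.8 = 0.5000.
So K ~ Binomial(6, 2.9/5.8): P(K = 2) = C(6,2) · (2.9/5.8)^2 · (2.9/5.8)^4 ≈ 0.2344.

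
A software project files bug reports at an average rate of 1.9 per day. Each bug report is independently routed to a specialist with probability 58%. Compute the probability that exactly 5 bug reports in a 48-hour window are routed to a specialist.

0.0478

Thinning: the bug reports that are routed to a specialist themselves form a Poisson process with rate 0.58 × 1.9 = 1.102 per day.
Over the interval, μ = 1.102 × 2 = 2.204 (a 48-hour window = 2 days).
P(N = 5) = e^(−2.204) · 2.204^5/5! ≈ 0.0478.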